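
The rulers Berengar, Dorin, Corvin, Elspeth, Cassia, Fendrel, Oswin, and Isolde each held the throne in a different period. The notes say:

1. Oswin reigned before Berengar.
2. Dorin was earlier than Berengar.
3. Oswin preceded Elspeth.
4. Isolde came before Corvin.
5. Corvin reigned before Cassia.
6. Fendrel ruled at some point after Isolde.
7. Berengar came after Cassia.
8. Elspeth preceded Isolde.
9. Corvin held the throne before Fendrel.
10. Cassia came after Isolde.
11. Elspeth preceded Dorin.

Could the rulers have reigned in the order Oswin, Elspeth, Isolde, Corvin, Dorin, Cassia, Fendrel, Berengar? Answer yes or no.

yes

Check each stated constraint against the proposed order — e.g. Isolde is ahead of Fendrel; Oswin is ahead of Berengar. Every pair is in the required order; nothing is violated.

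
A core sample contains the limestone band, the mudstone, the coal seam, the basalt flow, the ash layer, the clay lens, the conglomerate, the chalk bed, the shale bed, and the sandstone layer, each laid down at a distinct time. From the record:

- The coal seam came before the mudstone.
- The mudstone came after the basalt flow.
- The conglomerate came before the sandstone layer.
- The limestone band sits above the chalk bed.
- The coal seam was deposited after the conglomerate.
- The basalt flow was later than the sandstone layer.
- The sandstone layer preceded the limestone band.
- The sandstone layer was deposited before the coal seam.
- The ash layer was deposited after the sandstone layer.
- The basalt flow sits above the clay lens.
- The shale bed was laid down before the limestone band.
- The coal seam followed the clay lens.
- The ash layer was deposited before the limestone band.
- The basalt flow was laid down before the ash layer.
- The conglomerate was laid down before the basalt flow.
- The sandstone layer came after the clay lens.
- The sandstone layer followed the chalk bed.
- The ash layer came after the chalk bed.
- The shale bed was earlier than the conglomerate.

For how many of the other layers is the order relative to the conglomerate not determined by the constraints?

2

Forced before the conglomerate: the shale bed; forced after the conglomerate: the ash layer, the basalt flow, the coal seam, the limestone band, the mudstone, and the sandstone layer.
That leaves the chalk bed and the clay lens with no forced order relative to the conglomerate — 2.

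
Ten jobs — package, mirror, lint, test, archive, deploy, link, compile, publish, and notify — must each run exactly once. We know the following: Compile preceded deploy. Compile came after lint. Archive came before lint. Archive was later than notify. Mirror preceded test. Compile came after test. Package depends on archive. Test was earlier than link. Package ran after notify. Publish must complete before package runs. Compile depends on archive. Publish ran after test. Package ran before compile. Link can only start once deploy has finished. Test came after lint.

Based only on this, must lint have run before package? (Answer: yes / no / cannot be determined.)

Chain the constraints: lint → test → publish → package. Each link is directly stated, so lint comes before package.

yes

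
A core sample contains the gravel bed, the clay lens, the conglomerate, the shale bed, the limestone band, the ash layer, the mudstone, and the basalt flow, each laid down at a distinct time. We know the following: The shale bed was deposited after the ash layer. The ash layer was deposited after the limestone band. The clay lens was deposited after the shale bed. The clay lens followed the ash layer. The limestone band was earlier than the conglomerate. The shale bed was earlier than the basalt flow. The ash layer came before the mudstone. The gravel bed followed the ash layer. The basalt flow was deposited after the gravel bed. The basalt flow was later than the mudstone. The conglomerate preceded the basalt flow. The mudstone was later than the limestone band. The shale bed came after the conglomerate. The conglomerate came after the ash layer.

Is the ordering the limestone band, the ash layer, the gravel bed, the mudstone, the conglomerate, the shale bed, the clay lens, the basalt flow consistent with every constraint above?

yes

Check each stated constraint against the proposed order — e.g. the ash layer is ahead of the clay lens; the gravel bed is ahead of the basalt flow. Every pair is in the required order; nothing is violated.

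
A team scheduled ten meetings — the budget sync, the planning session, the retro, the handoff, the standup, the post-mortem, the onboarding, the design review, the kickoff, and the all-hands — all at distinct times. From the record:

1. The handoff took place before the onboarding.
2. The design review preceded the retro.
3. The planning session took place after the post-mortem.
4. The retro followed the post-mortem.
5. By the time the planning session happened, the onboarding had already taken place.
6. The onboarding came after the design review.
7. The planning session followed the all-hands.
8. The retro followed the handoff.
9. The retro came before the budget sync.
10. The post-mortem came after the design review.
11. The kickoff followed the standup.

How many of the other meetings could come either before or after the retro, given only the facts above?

5

Forced before the retro: the design review, the handoff, and the post-mortem; forced after the retro: the budget sync.
That leaves the all-hands, the kickoff, the onboarding, the planning session, and the standup with no forced order relative to the retro — 5.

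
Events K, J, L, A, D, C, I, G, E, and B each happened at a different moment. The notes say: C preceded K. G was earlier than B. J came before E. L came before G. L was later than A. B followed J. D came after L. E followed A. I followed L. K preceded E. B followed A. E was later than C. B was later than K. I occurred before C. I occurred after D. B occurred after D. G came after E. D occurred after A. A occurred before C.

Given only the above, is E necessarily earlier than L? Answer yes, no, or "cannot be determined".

no

Tracing the constraints gives L → I → C → E, so L must come before E.
That means E cannot be before L.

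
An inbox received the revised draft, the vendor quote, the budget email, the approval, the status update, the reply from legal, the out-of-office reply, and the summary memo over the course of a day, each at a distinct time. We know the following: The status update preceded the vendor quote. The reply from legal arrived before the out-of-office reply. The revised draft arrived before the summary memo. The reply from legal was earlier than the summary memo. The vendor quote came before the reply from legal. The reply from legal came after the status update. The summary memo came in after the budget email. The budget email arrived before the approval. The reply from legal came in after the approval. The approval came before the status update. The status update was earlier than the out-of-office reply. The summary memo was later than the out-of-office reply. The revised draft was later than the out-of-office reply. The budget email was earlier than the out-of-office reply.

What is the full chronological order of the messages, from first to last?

The constraints fix every adjacent pair, so only one ordering works:
the budget email → the approval → the status update → the vendor quote → the reply from legal → the out-of-office reply → the revised draft → the summary memo.

the budget email, the approval, the status update, the vendor quote, the reply from legal, the out-of-office reply, the revised draft, the summary memo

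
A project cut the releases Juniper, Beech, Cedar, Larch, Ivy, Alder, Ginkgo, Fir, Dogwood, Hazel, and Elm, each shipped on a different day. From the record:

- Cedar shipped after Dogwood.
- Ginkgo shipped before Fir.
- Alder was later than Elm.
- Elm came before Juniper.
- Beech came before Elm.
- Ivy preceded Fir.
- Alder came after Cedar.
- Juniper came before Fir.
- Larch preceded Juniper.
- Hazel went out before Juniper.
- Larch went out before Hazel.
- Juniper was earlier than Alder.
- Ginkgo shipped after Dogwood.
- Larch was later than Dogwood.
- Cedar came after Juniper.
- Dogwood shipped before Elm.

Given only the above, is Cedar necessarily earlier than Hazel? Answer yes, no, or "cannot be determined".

Tracing the constraints gives Hazel → Juniper → Cedar, so Hazel must come before Cedar.
That means Cedar cannot be before Hazel.

no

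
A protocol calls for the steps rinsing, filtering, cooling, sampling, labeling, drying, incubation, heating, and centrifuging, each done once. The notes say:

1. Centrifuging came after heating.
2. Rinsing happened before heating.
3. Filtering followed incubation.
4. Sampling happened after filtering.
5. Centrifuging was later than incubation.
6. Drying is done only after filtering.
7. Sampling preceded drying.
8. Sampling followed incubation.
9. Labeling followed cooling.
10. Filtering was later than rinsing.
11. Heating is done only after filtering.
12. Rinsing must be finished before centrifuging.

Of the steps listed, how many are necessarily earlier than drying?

Directly stated before drying: filtering and sampling.
Incubation reaches drying via incubation → sampling → drying.
Rinsing reaches drying via rinsing → filtering → drying.
No chain forces labeling (or any of the others) ahead of drying.
That's filtering, incubation, rinsing, and sampling — 4 in all.

4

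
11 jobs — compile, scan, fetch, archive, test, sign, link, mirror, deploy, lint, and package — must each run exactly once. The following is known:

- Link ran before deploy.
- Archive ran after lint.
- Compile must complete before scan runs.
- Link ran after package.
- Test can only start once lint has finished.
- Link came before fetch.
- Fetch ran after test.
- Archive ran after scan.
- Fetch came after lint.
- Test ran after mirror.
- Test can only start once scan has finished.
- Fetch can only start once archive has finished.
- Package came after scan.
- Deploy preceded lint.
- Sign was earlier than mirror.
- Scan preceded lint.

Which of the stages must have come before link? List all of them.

compile, package, scan

Directly stated before link: package.
Compile reaches link via compile → scan → package → link.
Scan reaches link via scan → package → link.
No chain forces deploy (or any of the others) ahead of link.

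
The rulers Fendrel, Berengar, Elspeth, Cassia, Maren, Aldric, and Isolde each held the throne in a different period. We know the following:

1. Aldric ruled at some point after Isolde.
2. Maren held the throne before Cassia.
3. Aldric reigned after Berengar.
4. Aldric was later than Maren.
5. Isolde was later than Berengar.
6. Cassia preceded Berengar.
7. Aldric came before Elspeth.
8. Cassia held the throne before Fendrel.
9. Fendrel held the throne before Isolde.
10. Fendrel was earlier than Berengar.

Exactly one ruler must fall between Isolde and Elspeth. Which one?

Aldric

Tracing the constraints gives Isolde → Aldric → Elspeth, so Aldric sits after Isolde and before Elspeth.
No other ruler is forced both after Isolde and before Elspeth.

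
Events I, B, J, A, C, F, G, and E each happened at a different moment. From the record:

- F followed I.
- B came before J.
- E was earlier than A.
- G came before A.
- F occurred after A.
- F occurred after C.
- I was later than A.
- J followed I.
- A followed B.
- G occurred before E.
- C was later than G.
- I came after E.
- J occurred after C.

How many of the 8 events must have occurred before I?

4

Directly stated before I: A and E.
B reaches I via B → A → I.
G reaches I via G → E → I.
That's A, B, E, and G — 4 in all.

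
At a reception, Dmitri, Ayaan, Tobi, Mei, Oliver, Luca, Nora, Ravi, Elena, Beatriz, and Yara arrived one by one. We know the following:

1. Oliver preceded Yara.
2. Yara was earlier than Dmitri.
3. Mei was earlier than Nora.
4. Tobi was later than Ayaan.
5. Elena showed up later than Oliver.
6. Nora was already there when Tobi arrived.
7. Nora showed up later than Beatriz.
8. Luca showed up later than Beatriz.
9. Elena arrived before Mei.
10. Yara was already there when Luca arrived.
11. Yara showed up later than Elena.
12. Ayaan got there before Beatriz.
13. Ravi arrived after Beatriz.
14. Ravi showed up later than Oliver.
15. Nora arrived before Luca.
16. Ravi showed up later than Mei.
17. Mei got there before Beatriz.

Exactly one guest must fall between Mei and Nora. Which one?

Tracing the constraints gives Mei → Beatriz → Nora, so Beatriz sits after Mei and before Nora.
No other guest is forced both after Mei and before Nora.

Beatriz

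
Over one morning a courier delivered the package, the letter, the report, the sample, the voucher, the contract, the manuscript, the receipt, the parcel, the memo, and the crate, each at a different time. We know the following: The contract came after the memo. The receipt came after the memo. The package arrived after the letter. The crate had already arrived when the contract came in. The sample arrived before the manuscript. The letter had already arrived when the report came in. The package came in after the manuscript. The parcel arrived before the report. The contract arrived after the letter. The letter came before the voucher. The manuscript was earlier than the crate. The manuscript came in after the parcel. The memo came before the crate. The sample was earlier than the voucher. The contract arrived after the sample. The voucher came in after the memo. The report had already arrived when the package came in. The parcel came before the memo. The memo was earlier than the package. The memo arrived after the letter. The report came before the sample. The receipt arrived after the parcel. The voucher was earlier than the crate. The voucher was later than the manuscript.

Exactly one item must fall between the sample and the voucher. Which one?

Tracing the constraints gives the sample → the manuscript → the voucher, so the manuscript sits after the sample and before the voucher.
No other item is forced both after the sample and before the voucher.

the manuscript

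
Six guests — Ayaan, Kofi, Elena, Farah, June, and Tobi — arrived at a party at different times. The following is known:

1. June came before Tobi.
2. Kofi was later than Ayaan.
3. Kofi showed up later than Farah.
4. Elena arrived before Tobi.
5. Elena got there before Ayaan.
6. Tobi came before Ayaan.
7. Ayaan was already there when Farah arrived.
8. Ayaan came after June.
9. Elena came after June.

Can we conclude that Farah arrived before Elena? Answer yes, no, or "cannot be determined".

Tracing the constraints gives Elena → Ayaan → Farah, so Elena must come before Farah.
That means Farah cannot be before Elena.

no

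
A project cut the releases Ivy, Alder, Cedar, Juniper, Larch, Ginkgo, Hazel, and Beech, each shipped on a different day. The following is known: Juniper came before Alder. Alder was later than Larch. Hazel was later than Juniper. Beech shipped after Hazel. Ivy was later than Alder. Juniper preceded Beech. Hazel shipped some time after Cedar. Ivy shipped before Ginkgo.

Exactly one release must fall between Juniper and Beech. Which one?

Tracing the constraints gives Juniper → Hazel → Beech, so Hazel sits after Juniper and before Beech.
No other release is forced both after Juniper and before Beech.

Hazel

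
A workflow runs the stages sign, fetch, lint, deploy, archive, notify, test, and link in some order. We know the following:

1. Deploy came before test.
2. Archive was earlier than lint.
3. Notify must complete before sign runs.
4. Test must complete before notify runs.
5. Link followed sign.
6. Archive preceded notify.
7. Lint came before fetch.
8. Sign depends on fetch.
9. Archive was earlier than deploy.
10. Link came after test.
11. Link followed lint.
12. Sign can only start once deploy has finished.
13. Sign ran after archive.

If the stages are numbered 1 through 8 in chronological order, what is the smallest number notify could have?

4

Archive, deploy, and test must all come before notify — 3 forced predecessors.
Nothing else is forced ahead of notify, so its earliest slot is position 3 + 1 = 4.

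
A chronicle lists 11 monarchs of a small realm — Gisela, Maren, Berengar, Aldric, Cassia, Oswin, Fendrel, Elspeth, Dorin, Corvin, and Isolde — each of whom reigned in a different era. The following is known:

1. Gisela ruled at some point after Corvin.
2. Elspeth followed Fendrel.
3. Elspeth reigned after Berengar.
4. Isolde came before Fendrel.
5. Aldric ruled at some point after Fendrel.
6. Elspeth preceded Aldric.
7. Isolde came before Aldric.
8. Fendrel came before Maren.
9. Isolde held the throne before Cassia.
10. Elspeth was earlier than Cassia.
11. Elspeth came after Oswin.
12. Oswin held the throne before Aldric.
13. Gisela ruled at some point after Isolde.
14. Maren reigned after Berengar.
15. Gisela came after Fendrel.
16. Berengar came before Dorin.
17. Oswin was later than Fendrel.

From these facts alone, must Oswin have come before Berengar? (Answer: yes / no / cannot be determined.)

cannot be determined

No chain of stated constraints runs from Oswin to Berengar, and none runs from Berengar to Oswin either.
So the relative order of Oswin and Berengar is not fixed by the given facts.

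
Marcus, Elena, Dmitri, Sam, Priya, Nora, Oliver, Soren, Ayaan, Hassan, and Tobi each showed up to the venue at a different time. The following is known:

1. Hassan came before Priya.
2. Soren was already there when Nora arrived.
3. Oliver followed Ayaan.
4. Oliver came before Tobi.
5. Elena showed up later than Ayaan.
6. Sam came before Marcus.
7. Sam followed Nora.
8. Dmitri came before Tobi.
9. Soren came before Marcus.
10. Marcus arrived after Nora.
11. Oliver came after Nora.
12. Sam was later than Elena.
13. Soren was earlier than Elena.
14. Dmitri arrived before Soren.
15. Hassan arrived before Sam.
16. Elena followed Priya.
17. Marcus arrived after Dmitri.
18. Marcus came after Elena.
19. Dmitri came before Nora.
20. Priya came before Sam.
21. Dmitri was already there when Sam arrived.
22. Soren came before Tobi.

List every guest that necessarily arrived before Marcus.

Ayaan, Dmitri, Elena, Hassan, Nora, Priya, Sam, Soren

Directly stated before Marcus: Dmitri, Elena, Nora, Sam, and Soren.
Ayaan reaches Marcus via Ayaan → Elena → Marcus.
Hassan reaches Marcus via Hassan → Sam → Marcus.
Priya reaches Marcus via Priya → Sam → Marcus.
No chain forces Oliver (or any of the others) ahead of Marcus.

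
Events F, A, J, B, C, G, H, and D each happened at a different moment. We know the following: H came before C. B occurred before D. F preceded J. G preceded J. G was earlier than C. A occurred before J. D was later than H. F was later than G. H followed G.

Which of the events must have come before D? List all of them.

B, G, H

Directly stated before D: B and H.
G reaches D via G → H → D.
No chain forces J (or any of the others) ahead of D.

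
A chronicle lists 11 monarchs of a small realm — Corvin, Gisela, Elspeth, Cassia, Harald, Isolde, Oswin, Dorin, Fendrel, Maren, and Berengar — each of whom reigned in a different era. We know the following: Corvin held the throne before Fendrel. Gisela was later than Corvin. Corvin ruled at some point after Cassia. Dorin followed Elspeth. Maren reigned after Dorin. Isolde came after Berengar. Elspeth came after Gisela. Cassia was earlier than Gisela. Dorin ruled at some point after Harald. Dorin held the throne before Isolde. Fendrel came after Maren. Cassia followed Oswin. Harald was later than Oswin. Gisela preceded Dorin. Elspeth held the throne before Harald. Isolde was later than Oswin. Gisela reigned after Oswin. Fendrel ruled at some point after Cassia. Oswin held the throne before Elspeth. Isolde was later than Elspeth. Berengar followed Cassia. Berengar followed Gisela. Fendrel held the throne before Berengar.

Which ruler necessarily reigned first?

Oswin has a chain of constraints placing them before every other ruler, so Oswin must be first.

Oswin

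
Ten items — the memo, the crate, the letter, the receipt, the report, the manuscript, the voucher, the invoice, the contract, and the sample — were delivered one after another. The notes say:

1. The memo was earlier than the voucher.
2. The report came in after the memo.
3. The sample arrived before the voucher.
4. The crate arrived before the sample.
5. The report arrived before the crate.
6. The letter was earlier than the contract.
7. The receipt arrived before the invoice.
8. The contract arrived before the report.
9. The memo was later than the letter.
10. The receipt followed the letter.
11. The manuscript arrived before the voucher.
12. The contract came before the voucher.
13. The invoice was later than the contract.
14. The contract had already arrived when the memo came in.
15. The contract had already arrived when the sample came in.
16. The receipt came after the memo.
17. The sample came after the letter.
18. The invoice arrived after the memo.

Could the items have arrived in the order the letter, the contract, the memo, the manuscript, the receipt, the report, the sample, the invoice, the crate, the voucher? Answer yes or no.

no

The constraints require the crate before the sample, but in the proposed sequence the sample appears ahead of the crate. That one violation is enough.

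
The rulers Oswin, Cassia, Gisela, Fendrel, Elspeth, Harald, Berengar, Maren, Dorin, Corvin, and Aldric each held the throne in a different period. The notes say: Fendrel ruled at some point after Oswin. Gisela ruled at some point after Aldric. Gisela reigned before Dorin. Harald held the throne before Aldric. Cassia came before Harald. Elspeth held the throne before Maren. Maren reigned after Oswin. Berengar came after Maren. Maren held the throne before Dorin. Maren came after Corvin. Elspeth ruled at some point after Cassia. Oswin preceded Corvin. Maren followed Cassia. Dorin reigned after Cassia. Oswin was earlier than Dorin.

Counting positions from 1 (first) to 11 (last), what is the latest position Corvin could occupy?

8

Corvin must come before Berengar, Dorin, and Maren — 3 rulers forced after them.
Everything else can be placed before Corvin in some valid order, so Corvin can sit as late as position 11 − 3 = 8.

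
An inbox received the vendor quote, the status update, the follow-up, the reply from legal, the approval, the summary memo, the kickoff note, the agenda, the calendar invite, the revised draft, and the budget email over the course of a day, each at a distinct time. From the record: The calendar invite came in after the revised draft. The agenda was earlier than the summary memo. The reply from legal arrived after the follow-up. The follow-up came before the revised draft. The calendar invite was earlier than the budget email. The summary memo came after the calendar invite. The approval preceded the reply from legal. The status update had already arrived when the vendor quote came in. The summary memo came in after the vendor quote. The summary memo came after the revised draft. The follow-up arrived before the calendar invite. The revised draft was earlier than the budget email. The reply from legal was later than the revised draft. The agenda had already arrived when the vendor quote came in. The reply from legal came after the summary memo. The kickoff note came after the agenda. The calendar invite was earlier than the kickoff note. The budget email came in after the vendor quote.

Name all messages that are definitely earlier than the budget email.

the agenda, the calendar invite, the follow-up, the revised draft, the status update, the vendor quote

Directly stated before the budget email: the calendar invite, the revised draft, and the vendor quote.
The agenda reaches the budget email via the agenda → the vendor quote → the budget email.
The follow-up reaches the budget email via the follow-up → the calendar invite → the budget email.
The status update reaches the budget email via the status update → the vendor quote → the budget email.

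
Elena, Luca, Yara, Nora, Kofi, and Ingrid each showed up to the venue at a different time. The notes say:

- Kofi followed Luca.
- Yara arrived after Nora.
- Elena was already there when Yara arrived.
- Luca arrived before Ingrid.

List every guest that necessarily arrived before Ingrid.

Luca

Directly stated before Ingrid: Luca.
No chain forces Yara (or any of the others) ahead of Ingrid.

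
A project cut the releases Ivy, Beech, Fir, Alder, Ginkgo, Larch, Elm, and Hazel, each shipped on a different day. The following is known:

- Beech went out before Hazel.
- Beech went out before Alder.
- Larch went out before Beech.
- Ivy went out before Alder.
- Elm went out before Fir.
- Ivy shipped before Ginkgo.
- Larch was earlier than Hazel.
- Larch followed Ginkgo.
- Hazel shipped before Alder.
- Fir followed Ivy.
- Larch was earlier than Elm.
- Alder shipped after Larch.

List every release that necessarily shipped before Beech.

Ginkgo, Ivy, Larch

Directly stated before Beech: Larch.
Ginkgo reaches Beech via Ginkgo → Larch → Beech.
Ivy reaches Beech via Ivy → Ginkgo → Larch → Beech.
No chain forces Fir (or any of the others) ahead of Beech.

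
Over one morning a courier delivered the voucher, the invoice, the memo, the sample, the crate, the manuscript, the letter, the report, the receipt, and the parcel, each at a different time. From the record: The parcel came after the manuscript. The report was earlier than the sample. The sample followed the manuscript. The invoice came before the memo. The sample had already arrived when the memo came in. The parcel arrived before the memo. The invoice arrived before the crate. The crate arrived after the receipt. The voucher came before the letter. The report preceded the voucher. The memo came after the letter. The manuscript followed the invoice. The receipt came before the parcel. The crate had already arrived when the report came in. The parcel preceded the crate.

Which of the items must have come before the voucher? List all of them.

the crate, the invoice, the manuscript, the parcel, the receipt, the report

Directly stated before the voucher: the report.
The crate reaches the voucher via the crate → the report → the voucher.
The invoice reaches the voucher via the invoice → the crate → the report → the voucher.
The manuscript reaches the voucher via the manuscript → the parcel → the crate → the report → the voucher.
Likewise the parcel and the receipt each reach the voucher by chaining the stated constraints.
No chain forces the sample (or any of the others) ahead of the voucher.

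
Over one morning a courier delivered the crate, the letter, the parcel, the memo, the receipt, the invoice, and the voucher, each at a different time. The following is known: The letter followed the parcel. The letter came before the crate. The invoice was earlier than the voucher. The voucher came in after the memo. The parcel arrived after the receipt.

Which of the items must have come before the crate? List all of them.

the letter, the parcel, the receipt

Directly stated before the crate: the letter.
The parcel reaches the crate via the parcel → the letter → the crate.
The receipt reaches the crate via the receipt → the parcel → the letter → the crate.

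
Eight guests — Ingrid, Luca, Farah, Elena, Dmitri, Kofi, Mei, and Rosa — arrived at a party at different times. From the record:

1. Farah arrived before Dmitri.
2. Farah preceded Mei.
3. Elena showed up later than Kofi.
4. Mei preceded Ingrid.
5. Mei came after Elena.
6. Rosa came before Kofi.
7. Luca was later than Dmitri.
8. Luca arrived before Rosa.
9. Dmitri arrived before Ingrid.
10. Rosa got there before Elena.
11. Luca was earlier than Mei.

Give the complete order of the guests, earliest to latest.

Farah, Dmitri, Luca, Rosa, Kofi, Elena, Mei, Ingrid

The constraints fix every adjacent pair, so only one ordering works:
Farah → Dmitri → Luca → Rosa → Kofi → Elena → Mei → Ingrid.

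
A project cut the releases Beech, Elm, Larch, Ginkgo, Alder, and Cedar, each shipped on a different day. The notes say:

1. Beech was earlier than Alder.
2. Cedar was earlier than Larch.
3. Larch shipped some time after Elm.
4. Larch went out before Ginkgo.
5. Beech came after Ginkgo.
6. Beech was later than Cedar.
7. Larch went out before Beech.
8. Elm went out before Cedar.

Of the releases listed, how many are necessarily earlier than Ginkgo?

Directly stated before Ginkgo: Larch.
Cedar reaches Ginkgo via Cedar → Larch → Ginkgo.
Elm reaches Ginkgo via Elm → Larch → Ginkgo.
That's Cedar, Elm, and Larch — 3 in all.

3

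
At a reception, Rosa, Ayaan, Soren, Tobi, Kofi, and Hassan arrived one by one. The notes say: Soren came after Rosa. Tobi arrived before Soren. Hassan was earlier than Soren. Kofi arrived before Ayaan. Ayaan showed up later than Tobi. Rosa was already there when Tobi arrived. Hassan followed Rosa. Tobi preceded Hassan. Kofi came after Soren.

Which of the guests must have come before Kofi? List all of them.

Directly stated before Kofi: Soren.
Hassan reaches Kofi via Hassan → Soren → Kofi.
Rosa reaches Kofi via Rosa → Soren → Kofi.
Tobi reaches Kofi via Tobi → Soren → Kofi.

Hassan, Rosa, Soren, Tobi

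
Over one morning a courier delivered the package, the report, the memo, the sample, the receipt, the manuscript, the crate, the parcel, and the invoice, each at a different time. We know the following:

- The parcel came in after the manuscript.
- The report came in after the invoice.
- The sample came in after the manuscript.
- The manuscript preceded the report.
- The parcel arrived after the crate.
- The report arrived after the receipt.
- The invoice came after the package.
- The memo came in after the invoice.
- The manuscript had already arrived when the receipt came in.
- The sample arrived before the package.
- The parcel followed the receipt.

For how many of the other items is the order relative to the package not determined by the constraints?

Forced before the package: the manuscript and the sample; forced after the package: the invoice, the memo, and the report.
That leaves the crate, the parcel, and the receipt with no forced order relative to the package — 3.

3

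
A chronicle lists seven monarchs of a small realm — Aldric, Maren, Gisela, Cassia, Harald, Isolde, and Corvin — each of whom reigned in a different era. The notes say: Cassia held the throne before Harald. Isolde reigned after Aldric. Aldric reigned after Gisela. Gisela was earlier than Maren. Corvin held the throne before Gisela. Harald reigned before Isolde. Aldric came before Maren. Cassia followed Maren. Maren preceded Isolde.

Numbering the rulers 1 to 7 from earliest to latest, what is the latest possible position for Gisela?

2

Gisela must come before Aldric, Cassia, Harald, Isolde, and Maren — 5 rulers forced after them.
Everything else can be placed before Gisela in some valid order, so Gisela can sit as late as position 7 − 5 = 2.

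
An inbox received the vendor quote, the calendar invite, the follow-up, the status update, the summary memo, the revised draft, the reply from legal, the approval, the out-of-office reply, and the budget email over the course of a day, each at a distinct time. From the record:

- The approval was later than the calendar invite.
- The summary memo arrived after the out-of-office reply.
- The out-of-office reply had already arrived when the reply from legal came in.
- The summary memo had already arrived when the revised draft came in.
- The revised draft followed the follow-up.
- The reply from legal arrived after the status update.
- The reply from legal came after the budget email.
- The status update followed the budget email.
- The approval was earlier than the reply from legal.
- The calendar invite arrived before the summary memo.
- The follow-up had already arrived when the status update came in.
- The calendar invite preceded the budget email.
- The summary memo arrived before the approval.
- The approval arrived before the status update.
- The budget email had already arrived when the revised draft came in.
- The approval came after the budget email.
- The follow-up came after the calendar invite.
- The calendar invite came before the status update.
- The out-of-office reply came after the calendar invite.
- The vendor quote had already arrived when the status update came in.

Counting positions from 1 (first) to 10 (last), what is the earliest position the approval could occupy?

The budget email, the calendar invite, the out-of-office reply, and the summary memo must all come before the approval — 4 forced predecessors.
Nothing else is forced ahead of the approval, so its earliest slot is position 4 + 1 = 5.

5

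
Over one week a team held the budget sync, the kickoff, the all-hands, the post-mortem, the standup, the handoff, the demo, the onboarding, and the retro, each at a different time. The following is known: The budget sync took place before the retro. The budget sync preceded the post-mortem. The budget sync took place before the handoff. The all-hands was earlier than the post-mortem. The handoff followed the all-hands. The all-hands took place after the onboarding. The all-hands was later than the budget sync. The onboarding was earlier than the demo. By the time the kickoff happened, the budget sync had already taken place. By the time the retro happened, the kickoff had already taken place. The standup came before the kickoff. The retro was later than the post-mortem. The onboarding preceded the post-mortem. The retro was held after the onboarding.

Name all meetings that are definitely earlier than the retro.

Directly stated before the retro: the budget sync, the kickoff, the onboarding, and the post-mortem.
The all-hands reaches the retro via the all-hands → the post-mortem → the retro.
The standup reaches the retro via the standup → the kickoff → the retro.

the all-hands, the budget sync, the kickoff, the onboarding, the post-mortem, the standup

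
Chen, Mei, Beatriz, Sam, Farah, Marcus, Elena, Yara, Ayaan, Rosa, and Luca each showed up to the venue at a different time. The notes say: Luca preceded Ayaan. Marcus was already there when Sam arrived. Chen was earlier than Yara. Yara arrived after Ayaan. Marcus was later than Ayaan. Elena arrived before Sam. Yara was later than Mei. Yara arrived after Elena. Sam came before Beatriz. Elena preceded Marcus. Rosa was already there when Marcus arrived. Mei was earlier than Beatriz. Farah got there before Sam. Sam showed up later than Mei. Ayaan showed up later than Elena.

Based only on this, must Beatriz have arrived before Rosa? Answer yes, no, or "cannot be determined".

no

Tracing the constraints gives Rosa → Marcus → Sam → Beatriz, so Rosa must come before Beatriz.
That means Beatriz cannot be before Rosa.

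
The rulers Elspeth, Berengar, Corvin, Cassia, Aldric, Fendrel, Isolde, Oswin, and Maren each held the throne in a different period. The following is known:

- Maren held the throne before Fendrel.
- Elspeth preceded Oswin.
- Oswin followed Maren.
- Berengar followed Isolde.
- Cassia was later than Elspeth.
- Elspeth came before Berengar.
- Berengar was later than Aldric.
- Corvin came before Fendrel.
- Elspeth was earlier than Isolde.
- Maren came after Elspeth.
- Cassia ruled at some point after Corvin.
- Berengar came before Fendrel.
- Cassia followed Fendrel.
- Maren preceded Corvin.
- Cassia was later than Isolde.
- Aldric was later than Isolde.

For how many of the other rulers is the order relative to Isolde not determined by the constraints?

Forced before Isolde: Elspeth; forced after Isolde: Aldric, Berengar, Cassia, and Fendrel.
That leaves Corvin, Maren, and Oswin with no forced order relative to Isolde — 3.

3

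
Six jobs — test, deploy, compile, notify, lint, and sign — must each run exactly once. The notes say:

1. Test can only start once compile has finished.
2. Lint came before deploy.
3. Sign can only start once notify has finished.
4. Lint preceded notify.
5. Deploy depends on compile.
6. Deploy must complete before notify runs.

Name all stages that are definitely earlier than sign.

Directly stated before sign: notify.
Compile reaches sign via compile → deploy → notify → sign.
Deploy reaches sign via deploy → notify → sign.
Lint reaches sign via lint → notify → sign.
No chain forces test ahead of sign.

compile, deploy, lint, notify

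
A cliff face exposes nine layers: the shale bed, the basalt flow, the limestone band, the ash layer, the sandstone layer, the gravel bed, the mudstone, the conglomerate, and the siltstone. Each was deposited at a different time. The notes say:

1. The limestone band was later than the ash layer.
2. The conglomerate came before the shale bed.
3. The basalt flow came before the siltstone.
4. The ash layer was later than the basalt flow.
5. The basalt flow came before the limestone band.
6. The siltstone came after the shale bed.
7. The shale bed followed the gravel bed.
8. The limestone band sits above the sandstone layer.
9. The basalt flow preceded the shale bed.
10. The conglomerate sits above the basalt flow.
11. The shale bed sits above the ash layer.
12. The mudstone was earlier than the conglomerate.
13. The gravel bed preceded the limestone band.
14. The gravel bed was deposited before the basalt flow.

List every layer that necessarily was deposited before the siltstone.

Directly stated before the siltstone: the basalt flow and the shale bed.
The ash layer reaches the siltstone via the ash layer → the shale bed → the siltstone.
The conglomerate reaches the siltstone via the conglomerate → the shale bed → the siltstone.
The gravel bed reaches the siltstone via the gravel bed → the shale bed → the siltstone.
Likewise the mudstone reaches the siltstone by chaining the stated constraints.
No chain forces the sandstone layer (or any of the others) ahead of the siltstone.

the ash layer, the basalt flow, the conglomerate, the gravel bed, the mudstone, the shale bed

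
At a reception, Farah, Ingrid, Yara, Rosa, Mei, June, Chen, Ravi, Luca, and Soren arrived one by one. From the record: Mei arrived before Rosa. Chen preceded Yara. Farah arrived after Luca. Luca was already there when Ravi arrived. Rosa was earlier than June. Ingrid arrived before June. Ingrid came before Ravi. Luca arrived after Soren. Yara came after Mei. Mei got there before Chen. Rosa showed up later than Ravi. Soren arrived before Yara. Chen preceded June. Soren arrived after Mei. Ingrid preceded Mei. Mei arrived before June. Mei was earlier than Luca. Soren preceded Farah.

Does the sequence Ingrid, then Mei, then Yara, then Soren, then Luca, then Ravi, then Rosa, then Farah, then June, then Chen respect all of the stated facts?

no

The constraints require Soren before Yara, but in the proposed sequence Yara appears ahead of Soren. That one violation is enough.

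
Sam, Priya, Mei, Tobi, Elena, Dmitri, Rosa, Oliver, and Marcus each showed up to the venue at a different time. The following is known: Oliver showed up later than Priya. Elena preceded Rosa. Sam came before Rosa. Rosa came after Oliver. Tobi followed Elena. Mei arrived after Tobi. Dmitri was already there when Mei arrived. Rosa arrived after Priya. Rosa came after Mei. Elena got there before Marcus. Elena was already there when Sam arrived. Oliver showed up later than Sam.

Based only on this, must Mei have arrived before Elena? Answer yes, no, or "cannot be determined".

no

Tracing the constraints gives Elena → Tobi → Mei, so Elena must come before Mei.
That means Mei cannot be before Elena.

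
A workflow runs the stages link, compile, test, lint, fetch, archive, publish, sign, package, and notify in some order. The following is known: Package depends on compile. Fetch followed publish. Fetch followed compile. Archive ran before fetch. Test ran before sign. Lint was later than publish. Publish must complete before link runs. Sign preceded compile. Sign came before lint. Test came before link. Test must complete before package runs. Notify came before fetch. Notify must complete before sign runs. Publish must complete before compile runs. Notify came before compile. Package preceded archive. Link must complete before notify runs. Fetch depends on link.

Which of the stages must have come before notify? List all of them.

link, publish, test

Directly stated before notify: link.
Publish reaches notify via publish → link → notify.
Test reaches notify via test → link → notify.
No chain forces archive (or any of the others) ahead of notify.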